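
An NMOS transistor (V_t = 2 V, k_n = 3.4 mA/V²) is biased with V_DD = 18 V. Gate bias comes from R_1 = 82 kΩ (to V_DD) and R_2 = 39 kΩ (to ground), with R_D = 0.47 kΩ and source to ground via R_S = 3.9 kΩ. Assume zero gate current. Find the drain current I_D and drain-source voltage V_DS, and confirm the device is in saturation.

V_G = V_DD·R_2/(R_1+R_2) = 18×39/121 = 5.8 V.
Assume saturation: I_D = (k_n/2)(V_GS − V_t)² with V_GS = V_G − I_D·R_S = 5.8 − 3.9·I_D.
Substituting gives 25.9·I_D² − 51.4·I_D + 24.6 = 0, with roots I_D = 0.799 or 1.19 mA.
The root I_D = 1.19 mA gives V_GS = 1.16 V ≤ V_t, so take I_D = 0.799 mA.
Then V_GS = 2.69 V and V_DS = V_DD − I_D(R_D+R_S) = 18 − 0.799×4.37 = 14.5 V.
Saturation requires V_DS ≥ V_GS − V_t = 0.686 V; 14.5 ≥ 0.686 ✓.

I_D ≈ 0.8 mA, V_DS ≈ 15 V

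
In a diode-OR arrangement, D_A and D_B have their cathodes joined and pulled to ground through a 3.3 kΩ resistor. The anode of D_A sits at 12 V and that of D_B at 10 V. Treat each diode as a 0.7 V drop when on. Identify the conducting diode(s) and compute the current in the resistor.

Assume both conduct. Then node N would need to be at both 12−0.7 = 11.3 V and 10−0.7 = 9.3 V, which is impossible.
Assume only D_A conducts: V_N = 12 − 0.7 = 11.3 V, so I_R = 11.3/3.3 = 3.42 mA.
Check D_B: its anode-to-cathode voltage is 10 − 11.3 = -1.3 V < 0.7 V, so it is off. The assumption is consistent.

Only D_A conducts; I_R ≈ 3.4 mA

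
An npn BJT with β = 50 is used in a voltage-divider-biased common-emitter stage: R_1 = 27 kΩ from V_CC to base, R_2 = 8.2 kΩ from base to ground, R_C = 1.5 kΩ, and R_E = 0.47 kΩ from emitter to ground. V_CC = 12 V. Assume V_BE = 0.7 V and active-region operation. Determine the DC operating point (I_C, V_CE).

Thevenize the base divider: V_Th = V_CC·R_2/(R_1+R_2) = 12×8.2/35.2 = 2.8 V, R_Th = R_1‖R_2 = 6.29 kΩ.
Base-emitter loop: V_Th = I_B·R_Th + V_BE + (β+1)I_B·R_E, so I_B = (2.8 − 0.7) / (6.29 + 51×0.47) = 0.0692 mA.
I_C = β·I_B = 50×0.0692 = 3.46 mA, and I_E = (β+1)I_B = 3.53 mA.
V_CE = V_CC − I_C·R_C − I_E·R_E = 12 − 3.46×1.5 − 3.53×0.47 = 5.15 V.
V_CE = 5.15 V > 0.2 V confirms active-region operation.

I_C ≈ 3.5 mA, V_CE ≈ 5.1 V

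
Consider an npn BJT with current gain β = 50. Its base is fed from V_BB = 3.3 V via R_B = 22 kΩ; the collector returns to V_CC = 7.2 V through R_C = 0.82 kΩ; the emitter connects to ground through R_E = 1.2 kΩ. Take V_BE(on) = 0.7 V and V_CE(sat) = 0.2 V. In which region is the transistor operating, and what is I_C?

Assume active. Base-emitter loop: I_B = (V_BB − V_BE)/(R_B + (β+1)R_E) = (3.3 − 0.7)/(22 + 51×1.2) = 0.0312 mA.
I_C = β·I_B = 50×0.0312 = 1.56 mA.
V_CE = V_CC − I_C·R_C − I_E·R_E = 7.2 − 1.56×0.82 − 1.59×1.2 = 4.01 V > V_CE(sat), so the active-region assumption holds.

active; I_C ≈ 1.6 mA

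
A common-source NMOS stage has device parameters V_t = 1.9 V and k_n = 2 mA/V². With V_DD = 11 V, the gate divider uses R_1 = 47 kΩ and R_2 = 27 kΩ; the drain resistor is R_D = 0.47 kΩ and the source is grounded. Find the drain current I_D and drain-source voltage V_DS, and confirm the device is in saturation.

I_D ≈ 4.5 mA, V_DS ≈ 8.9 V

V_G = V_DD·R_2/(R_1+R_2) = 11×27/74 = 4.01 V. With the source grounded, V_GS = V_G = 4.01 V.
Assume saturation: I_D = (k_n/2)(V_GS − V_t)² = (2/2)×(4.01 − 1.9)² = 1×2.11² = 4.47 mA.
V_DS = V_DD − I_D·R_D = 11 − 4.47×0.47 = 8.9 V.
Saturation requires V_DS ≥ V_GS − V_t = 2.11 V; 8.9 ≥ 2.11 ✓.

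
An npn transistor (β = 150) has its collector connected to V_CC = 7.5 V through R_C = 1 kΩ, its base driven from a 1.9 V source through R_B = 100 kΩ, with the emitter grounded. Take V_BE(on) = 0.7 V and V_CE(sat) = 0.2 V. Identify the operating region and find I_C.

Assume active. Base-emitter loop: I_B = (V_BB − V_BE)/R_B = (1.9 − 0.7)/100 = 0.012 mA.
I_C = β·I_B = 150×0.012 = 1.8 mA.
V_CE = V_CC − I_C·R_C = 7.5 − 1.8×1 = 5.7 V > V_CE(sat), so the active-region assumption holds.

active; I_C ≈ 1.8 mA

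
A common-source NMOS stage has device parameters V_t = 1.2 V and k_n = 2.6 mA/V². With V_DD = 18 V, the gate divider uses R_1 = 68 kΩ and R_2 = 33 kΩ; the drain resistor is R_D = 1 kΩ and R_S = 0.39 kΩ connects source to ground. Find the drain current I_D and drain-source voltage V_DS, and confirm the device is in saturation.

V_G = V_DD·R_2/(R_1+R_2) = 18×33/101 = 5.88 V.
Assume saturation: I_D = (k_n/2)(V_GS − V_t)² with V_GS = V_G − I_D·R_S = 5.88 − 0.39·I_D.
Substituting gives 0.198·I_D² − 5.75·I_D + 28.5 = 0, with roots I_D = 6.34 or 22.7 mA.
The root I_D = 22.7 mA gives V_GS = -2.98 V ≤ V_t, so take I_D = 6.34 mA.
Then V_GS = 3.41 V and V_DS = V_DD − I_D(R_D+R_S) = 18 − 6.34×1.39 = 9.19 V.
Saturation requires V_DS ≥ V_GS − V_t = 2.21 V; 9.19 ≥ 2.21 ✓.

I_D ≈ 6.3 mA, V_DS ≈ 9.2 V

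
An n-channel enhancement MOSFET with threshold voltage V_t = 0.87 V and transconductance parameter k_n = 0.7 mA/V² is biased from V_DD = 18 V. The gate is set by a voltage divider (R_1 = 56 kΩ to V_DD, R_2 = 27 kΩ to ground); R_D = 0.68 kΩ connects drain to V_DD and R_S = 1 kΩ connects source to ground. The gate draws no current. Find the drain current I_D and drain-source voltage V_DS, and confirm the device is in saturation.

I_D ≈ 2.4 mA, V_DS ≈ 14 V

V_G = V_DD·R_2/(R_1+R_2) = 18×27/83 = 5.86 V.
Assume saturation: I_D = (k_n/2)(V_GS − V_t)² with V_GS = V_G − I_D·R_S = 5.86 − 1·I_D.
Substituting gives 0.35·I_D² − 4.49·I_D + 8.7 = 0, with roots I_D = 2.38 or 10.4 mA.
The root I_D = 10.4 mA gives V_GS = -4.59 V ≤ V_t, so take I_D = 2.38 mA.
Then V_GS = 3.48 V and V_DS = V_DD − I_D(R_D+R_S) = 18 − 2.38×1.68 = 14 V.
Saturation requires V_DS ≥ V_GS − V_t = 2.61 V; 14 ≥ 2.61 ✓.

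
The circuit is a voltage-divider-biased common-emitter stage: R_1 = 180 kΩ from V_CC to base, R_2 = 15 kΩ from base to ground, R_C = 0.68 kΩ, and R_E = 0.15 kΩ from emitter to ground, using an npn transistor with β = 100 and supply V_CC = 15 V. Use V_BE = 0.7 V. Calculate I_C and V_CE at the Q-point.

Thevenize the base divider: V_Th = V_CC·R_2/(R_1+R_2) = 15×15/195 = 1.15 V, R_Th = R_1‖R_2 = 13.8 kΩ.
Base-emitter loop: V_Th = I_B·R_Th + V_BE + (β+1)I_B·R_E, so I_B = (1.15 − 0.7) / (13.8 + 101×0.15) = 0.0157 mA.
I_C = β·I_B = 100×0.0157 = 1.57 mA, and I_E = (β+1)I_B = 1.58 mA.
V_CE = V_CC − I_C·R_C − I_E·R_E = 15 − 1.57×0.68 − 1.58×0.15 = 13.7 V.
V_CE = 13.7 V > 0.2 V confirms active-region operation.

I_C ≈ 1.6 mA, V_CE ≈ 14 V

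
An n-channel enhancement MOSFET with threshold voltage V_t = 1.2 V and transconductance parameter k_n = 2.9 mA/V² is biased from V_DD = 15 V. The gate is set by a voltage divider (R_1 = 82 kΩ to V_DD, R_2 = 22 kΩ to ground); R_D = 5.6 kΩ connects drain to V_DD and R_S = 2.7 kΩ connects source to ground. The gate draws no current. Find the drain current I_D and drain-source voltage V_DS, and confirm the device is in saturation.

I_D ≈ 0.51 mA, V_DS ≈ 11 V

V_G = V_DD·R_2/(R_1+R_2) = 15×22/104 = 3.17 V.
Assume saturation: I_D = (k_n/2)(V_GS − V_t)² with V_GS = V_G − I_D·R_S = 3.17 − 2.7·I_D.
Substituting gives 10.6·I_D² − 16.4·I_D + 5.64 = 0, with roots I_D = 0.511 or 1.05 mA.
The root I_D = 1.05 mA gives V_GS = 0.351 V ≤ V_t, so take I_D = 0.511 mA.
Then V_GS = 1.79 V and V_DS = V_DD − I_D(R_D+R_S) = 15 − 0.511×8.3 = 10.8 V.
Saturation requires V_DS ≥ V_GS − V_t = 0.594 V; 10.8 ≥ 0.594 ✓.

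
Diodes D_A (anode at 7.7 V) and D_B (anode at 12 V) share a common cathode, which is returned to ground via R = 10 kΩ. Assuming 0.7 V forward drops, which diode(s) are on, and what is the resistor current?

Only D_B conducts; I_R ≈ 1.1 mA

Assume both conduct. Then node N would need to be at both 7.7−0.7 = 7 V and 12−0.7 = 11.3 V, which is impossible.
Assume only D_B conducts: V_N = 12 − 0.7 = 11.3 V, so I_R = 11.3/10 = 1.13 mA.
Check D_A: its anode-to-cathode voltage is 7.7 − 11.3 = -3.6 V < 0.7 V, so it is off. The assumption is consistent.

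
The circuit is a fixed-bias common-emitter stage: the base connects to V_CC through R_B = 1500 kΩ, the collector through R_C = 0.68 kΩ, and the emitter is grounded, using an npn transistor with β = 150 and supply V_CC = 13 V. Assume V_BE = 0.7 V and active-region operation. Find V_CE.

Base loop: V_CC = I_B·R_B + V_BE, so I_B = (13 − 0.7)/1500 kΩ = 0.0082 mA.
In the active region I_C = β·I_B = 150 × 0.0082 = 1.23 mA.
Collector loop: V_CE = V_CC − I_C·R_C = 13 − 1.23×0.68 = 12.2 V.
Since V_CE = 12.2 V > V_CE(sat) ≈ 0.2 V, the transistor is in the active region as assumed.

V_CE ≈ 12 V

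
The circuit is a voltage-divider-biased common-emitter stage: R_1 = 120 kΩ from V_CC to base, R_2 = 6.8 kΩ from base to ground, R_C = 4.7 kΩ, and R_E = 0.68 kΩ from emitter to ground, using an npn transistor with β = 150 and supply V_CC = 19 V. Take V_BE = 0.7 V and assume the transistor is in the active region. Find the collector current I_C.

Thevenize the base divider: V_Th = V_CC·R_2/(R_1+R_2) = 19×6.8/127 = 1.02 V, R_Th = R_1‖R_2 = 6.44 kΩ.
Base-emitter loop: V_Th = I_B·R_Th + V_BE + (β+1)I_B·R_E, so I_B = (1.02 − 0.7) / (6.44 + 151×0.68) = 0.00292 mA.
I_C = β·I_B = 150×0.00292 = 0.438 mA, and I_E = (β+1)I_B = 0.441 mA.
V_CE = V_CC − I_C·R_C − I_E·R_E = 19 − 0.438×4.7 − 0.441×0.68 = 16.6 V.
V_CE = 16.6 V > 0.2 V confirms active-region operation.

I_C ≈ 0.44 mA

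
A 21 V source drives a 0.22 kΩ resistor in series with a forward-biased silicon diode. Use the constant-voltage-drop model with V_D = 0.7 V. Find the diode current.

I ≈ 92 mA

KVL around the loop: 21 = V_D + I·R = 0.7 + I × 0.22 kΩ.
So I = (21 − 0.7) / 0.22 kΩ = 20.3 / 0.22 = 92.3 mA.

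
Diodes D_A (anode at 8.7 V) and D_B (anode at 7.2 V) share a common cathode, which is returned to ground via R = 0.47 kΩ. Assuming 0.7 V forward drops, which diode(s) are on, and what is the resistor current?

Only D_A conducts; I_R ≈ 17 mA

Assume both conduct. Then node N would need to be at both 8.7−0.7 = 8 V and 7.2−0.7 = 6.5 V, which is impossible.
Assume only D_A conducts: V_N = 8.7 − 0.7 = 8 V, so I_R = 8/0.47 = 17 mA.
Check D_B: its anode-to-cathode voltage is 7.2 − 8 = -0.8 V < 0.7 V, so it is off. The assumption is consistent.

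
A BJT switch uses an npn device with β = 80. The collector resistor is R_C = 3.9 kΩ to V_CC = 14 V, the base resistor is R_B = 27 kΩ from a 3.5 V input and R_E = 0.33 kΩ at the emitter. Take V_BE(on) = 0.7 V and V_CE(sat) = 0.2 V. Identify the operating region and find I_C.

Assume active: I_B = (3.5 − 0.7)/(27 + 81×0.33) = 0.0521 mA, I_C = β·I_B = 4.17 mA.
Then V_CE = 14 − 4.17×3.9 − 4.22×0.33 = -3.65 V < 0.2 V — the active assumption fails.
Re-solve with V_CE = 0.2 V. KCL at the emitter: V_E/R_E = (V_BB−0.7−V_E)/R_B + (V_CC−0.2−V_E)/R_C, giving V_E = 1.1 V.
I_C = (V_CC − 0.2 − V_E)/R_C = (13.8 − 1.1)/3.9 = 3.26 mA.
Check: I_B = (2.8 − 1.1)/27 = 0.0631 mA, and β·I_B = 5.05 mA > I_C, confirming saturation.

saturation; I_C ≈ 3.3 mA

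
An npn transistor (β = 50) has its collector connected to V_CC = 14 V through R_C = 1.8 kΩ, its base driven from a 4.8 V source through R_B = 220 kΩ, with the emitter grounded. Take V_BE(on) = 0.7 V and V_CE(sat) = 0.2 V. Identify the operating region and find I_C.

Assume active. Base-emitter loop: I_B = (V_BB − V_BE)/R_B = (4.8 − 0.7)/220 = 0.0186 mA.
I_C = β·I_B = 50×0.0186 = 0.932 mA.
V_CE = V_CC − I_C·R_C = 14 − 0.932×1.8 = 12.3 V > V_CE(sat), so the active-region assumption holds.

active; I_C ≈ 0.93 mA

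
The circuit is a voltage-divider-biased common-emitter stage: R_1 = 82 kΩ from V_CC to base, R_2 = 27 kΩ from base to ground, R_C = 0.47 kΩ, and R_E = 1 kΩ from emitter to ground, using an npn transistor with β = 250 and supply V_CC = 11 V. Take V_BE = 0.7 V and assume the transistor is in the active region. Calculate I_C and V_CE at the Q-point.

I_C ≈ 1.9 mA, V_CE ≈ 8.2 V

Thevenize the base divider: V_Th = V_CC·R_2/(R_1+R_2) = 11×27/109 = 2.72 V, R_Th = R_1‖R_2 = 20.3 kΩ.
Base-emitter loop: V_Th = I_B·R_Th + V_BE + (β+1)I_B·R_E, so I_B = (2.72 − 0.7) / (20.3 + 251×1) = 0.00746 mA.
I_C = β·I_B = 250×0.00746 = 1.87 mA, and I_E = (β+1)I_B = 1.87 mA.
V_CE = V_CC − I_C·R_C − I_E·R_E = 11 − 1.87×0.47 − 1.87×1 = 8.25 V.
V_CE = 8.25 V > 0.2 V confirms active-region operation.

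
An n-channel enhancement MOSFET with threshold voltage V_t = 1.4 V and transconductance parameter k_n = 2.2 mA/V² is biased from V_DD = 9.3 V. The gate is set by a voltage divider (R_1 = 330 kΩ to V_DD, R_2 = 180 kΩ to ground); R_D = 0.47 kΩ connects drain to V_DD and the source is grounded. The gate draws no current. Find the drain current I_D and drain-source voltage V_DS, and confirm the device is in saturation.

I_D ≈ 3.9 mA, V_DS ≈ 7.5 V

V_G = V_DD·R_2/(R_1+R_2) = 9.3×180/510 = 3.28 V. With the source grounded, V_GS = V_G = 3.28 V.
Assume saturation: I_D = (k_n/2)(V_GS − V_t)² = (2.2/2)×(3.28 − 1.4)² = 1.1×1.88² = 3.9 mA.
V_DS = V_DD − I_D·R_D = 9.3 − 3.9×0.47 = 7.47 V.
Saturation requires V_DS ≥ V_GS − V_t = 1.88 V; 7.47 ≥ 1.88 ✓.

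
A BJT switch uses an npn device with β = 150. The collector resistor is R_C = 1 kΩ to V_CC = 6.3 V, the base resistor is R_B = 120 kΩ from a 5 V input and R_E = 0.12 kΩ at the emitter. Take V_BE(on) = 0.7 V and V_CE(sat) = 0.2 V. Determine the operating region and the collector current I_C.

active; I_C ≈ 4.7 mA

Assume active. Base-emitter loop: I_B = (V_BB − V_BE)/(R_B + (β+1)R_E) = (5 − 0.7)/(120 + 151×0.12) = 0.0311 mA.
I_C = β·I_B = 150×0.0311 = 4.67 mA.
V_CE = V_CC − I_C·R_C − I_E·R_E = 6.3 − 4.67×1 − 4.7×0.12 = 1.07 V > V_CE(sat), so the active-region assumption holds.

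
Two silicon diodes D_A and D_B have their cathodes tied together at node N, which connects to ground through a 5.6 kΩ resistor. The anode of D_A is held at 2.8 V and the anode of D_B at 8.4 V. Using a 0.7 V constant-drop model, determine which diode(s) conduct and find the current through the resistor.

Only D_B conducts; I_R ≈ 1.4 mA

Assume both conduct. Then node N would need to be at both 2.8−0.7 = 2.1 V and 8.4−0.7 = 7.7 V, which is impossible.
Assume only D_B conducts: V_N = 8.4 − 0.7 = 7.7 V, so I_R = 7.7/5.6 = 1.38 mA.
Check D_A: its anode-to-cathode voltage is 2.8 − 7.7 = -4.9 V < 0.7 V, so it is off. The assumption is consistent.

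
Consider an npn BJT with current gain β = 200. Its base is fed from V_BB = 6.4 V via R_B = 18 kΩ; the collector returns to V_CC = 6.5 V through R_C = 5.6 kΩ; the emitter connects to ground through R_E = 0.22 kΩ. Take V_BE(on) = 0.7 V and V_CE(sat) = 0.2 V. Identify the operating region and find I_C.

Assume active: I_B = (6.4 − 0.7)/(18 + 201×0.22) = 0.0916 mA, I_C = β·I_B = 18.3 mA.
Then V_CE = 6.5 − 18.3×5.6 − 18.4×0.22 = -100 V < 0.2 V — the active assumption fails.
Re-solve with V_CE = 0.2 V. KCL at the emitter: V_E/R_E = (V_BB−0.7−V_E)/R_B + (V_CC−0.2−V_E)/R_C, giving V_E = 0.302 V.
I_C = (V_CC − 0.2 − V_E)/R_C = (6.3 − 0.302)/5.6 = 1.07 mA.
Check: I_B = (5.7 − 0.302)/18 = 0.3 mA, and β·I_B = 60 mA > I_C, confirming saturation.

saturation; I_C ≈ 1.1 mA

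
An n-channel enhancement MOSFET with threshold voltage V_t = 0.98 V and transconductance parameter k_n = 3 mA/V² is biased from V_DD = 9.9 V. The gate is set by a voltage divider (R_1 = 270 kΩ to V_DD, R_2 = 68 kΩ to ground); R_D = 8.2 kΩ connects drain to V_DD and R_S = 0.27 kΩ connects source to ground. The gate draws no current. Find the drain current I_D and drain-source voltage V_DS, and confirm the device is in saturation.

I_D ≈ 0.89 mA, V_DS ≈ 2.3 V

V_G = V_DD·R_2/(R_1+R_2) = 9.9×68/338 = 1.99 V.
Assume saturation: I_D = (k_n/2)(V_GS − V_t)² with V_GS = V_G − I_D·R_S = 1.99 − 0.27·I_D.
Substituting gives 0.109·I_D² − 1.82·I_D + 1.54 = 0, with roots I_D = 0.892 or 15.7 mA.
The root I_D = 15.7 mA gives V_GS = -2.26 V ≤ V_t, so take I_D = 0.892 mA.
Then V_GS = 1.75 V and V_DS = V_DD − I_D(R_D+R_S) = 9.9 − 0.892×8.47 = 2.35 V.
Saturation requires V_DS ≥ V_GS − V_t = 0.771 V; 2.35 ≥ 0.771 ✓.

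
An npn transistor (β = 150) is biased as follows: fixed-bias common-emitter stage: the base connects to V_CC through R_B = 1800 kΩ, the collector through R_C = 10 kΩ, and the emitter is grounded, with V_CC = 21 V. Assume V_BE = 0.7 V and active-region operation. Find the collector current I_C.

I_C ≈ 1.7 mA

Base loop: V_CC = I_B·R_B + V_BE, so I_B = (21 − 0.7)/1800 kΩ = 0.0113 mA.
In the active region I_C = β·I_B = 150 × 0.0113 = 1.69 mA.
Collector loop: V_CE = V_CC − I_C·R_C = 21 − 1.69×10 = 4.08 V.
Since V_CE = 4.08 V > V_CE(sat) ≈ 0.2 V, the transistor is in the active region as assumed.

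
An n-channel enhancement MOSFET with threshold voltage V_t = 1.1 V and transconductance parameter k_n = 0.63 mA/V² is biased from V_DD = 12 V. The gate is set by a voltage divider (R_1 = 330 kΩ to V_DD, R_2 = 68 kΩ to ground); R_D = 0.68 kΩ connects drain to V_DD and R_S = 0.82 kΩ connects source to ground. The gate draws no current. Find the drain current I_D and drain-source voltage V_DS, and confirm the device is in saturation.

I_D ≈ 0.2 mA, V_DS ≈ 12 V

V_G = V_DD·R_2/(R_1+R_2) = 12×68/398 = 2.05 V.
Assume saturation: I_D = (k_n/2)(V_GS − V_t)² with V_GS = V_G − I_D·R_S = 2.05 − 0.82·I_D.
Substituting gives 0.212·I_D² − 1.49·I_D + 0.284 = 0, with roots I_D = 0.196 or 6.84 mA.
The root I_D = 6.84 mA gives V_GS = -3.56 V ≤ V_t, so take I_D = 0.196 mA.
Then V_GS = 1.89 V and V_DS = V_DD − I_D(R_D+R_S) = 12 − 0.196×1.5 = 11.7 V.
Saturation requires V_DS ≥ V_GS − V_t = 0.789 V; 11.7 ≥ 0.789 ✓.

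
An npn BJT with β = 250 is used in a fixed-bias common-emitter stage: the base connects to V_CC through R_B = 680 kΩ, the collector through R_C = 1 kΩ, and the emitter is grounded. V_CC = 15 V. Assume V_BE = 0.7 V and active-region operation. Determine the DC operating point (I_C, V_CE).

I_C ≈ 5.3 mA, V_CE ≈ 9.7 V

Base loop: V_CC = I_B·R_B + V_BE, so I_B = (15 − 0.7)/680 kΩ = 0.021 mA.
In the active region I_C = β·I_B = 250 × 0.021 = 5.26 mA.
Collector loop: V_CE = V_CC − I_C·R_C = 15 − 5.26×1 = 9.74 V.
Since V_CE = 9.74 V > V_CE(sat) ≈ 0.2 V, the transistor is in the active region as assumed.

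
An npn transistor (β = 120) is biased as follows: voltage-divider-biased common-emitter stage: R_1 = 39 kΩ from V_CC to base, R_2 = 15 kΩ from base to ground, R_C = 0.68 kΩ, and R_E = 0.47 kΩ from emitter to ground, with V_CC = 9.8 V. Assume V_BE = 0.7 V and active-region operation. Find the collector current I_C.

Thevenize the base divider: V_Th = V_CC·R_2/(R_1+R_2) = 9.8×15/54 = 2.72 V, R_Th = R_1‖R_2 = 10.8 kΩ.
Base-emitter loop: V_Th = I_B·R_Th + V_BE + (β+1)I_B·R_E, so I_B = (2.72 − 0.7) / (10.8 + 121×0.47) = 0.0299 mA.
I_C = β·I_B = 120×0.0299 = 3.58 mA, and I_E = (β+1)I_B = 3.61 mA.
V_CE = V_CC − I_C·R_C − I_E·R_E = 9.8 − 3.58×0.68 − 3.61×0.47 = 5.66 V.
V_CE = 5.66 V > 0.2 V confirms active-region operation.

I_C ≈ 3.6 mA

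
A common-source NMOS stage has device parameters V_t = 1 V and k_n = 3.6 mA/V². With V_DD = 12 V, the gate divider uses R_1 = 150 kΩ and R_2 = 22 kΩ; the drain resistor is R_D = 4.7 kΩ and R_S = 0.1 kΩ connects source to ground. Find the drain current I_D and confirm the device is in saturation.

I_D ≈ 0.43 mA

V_G = V_DD·R_2/(R_1+R_2) = 12×22/172 = 1.53 V.
Assume saturation: I_D = (k_n/2)(V_GS − V_t)² with V_GS = V_G − I_D·R_S = 1.53 − 0.1·I_D.
Substituting gives 0.018·I_D² − 1.19·I_D + 0.515 = 0, with roots I_D = 0.435 or 65.8 mA.
The root I_D = 65.8 mA gives V_GS = -5.05 V ≤ V_t, so take I_D = 0.435 mA.
Then V_GS = 1.49 V and V_DS = V_DD − I_D(R_D+R_S) = 12 − 0.435×4.8 = 9.91 V.
Saturation requires V_DS ≥ V_GS − V_t = 0.491 V; 9.91 ≥ 0.491 ✓.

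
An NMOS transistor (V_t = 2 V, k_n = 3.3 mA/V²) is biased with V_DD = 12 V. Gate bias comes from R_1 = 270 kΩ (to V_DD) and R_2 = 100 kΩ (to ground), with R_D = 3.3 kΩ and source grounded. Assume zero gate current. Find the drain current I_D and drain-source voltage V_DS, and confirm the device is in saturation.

I_D ≈ 2.6 mA, V_DS ≈ 3.6 V

V_G = V_DD·R_2/(R_1+R_2) = 12×100/370 = 3.24 V. With the source grounded, V_GS = V_G = 3.24 V.
Assume saturation: I_D = (k_n/2)(V_GS − V_t)² = (3.3/2)×(3.24 − 2)² = 1.65×1.24² = 2.55 mA.
V_DS = V_DD − I_D·R_D = 12 − 2.55×3.3 = 3.58 V.
Saturation requires V_DS ≥ V_GS − V_t = 1.24 V; 3.58 ≥ 1.24 ✓.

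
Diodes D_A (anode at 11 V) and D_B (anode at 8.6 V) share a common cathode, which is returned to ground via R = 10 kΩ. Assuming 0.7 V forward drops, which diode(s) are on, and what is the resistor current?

Only D_A conducts; I_R ≈ 1 mA

Assume both conduct. Then node N would need to be at both 11−0.7 = 10.3 V and 8.6−0.7 = 7.9 V, which is impossible.
Assume only D_A conducts: V_N = 11 − 0.7 = 10.3 V, so I_R = 10.3/10 = 1.03 mA.
Check D_B: its anode-to-cathode voltage is 8.6 − 10.3 = -1.7 V < 0.7 V, so it is off. The assumption is consistent.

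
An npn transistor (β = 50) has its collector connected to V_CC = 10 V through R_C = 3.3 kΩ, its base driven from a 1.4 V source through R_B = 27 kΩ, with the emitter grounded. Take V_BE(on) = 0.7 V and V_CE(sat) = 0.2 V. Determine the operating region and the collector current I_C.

active; I_C ≈ 1.3 mA

Assume active. Base-emitter loop: I_B = (V_BB − V_BE)/R_B = (1.4 − 0.7)/27 = 0.0259 mA.
I_C = β·I_B = 50×0.0259 = 1.3 mA.
V_CE = V_CC − I_C·R_C = 10 − 1.3×3.3 = 5.72 V > V_CE(sat), so the active-region assumption holds.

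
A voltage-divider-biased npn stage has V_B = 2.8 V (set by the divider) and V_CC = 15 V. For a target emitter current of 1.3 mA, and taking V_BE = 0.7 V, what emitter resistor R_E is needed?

V_E = V_B − V_BE = 2.8 − 0.7 = 2.1 V.
R_E = V_E / I_E = 2.1 / 1.3 = 1.62 kΩ.

R_E ≈ 1.6 kΩ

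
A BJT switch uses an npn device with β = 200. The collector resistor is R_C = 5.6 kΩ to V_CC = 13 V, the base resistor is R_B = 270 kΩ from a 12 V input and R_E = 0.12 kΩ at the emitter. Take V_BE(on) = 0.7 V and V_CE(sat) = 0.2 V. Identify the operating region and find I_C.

saturation; I_C ≈ 2.2 mA

Assume active: I_B = (12 − 0.7)/(270 + 201×0.12) = 0.0384 mA, I_C = β·I_B = 7.68 mA.
Then V_CE = 13 − 7.68×5.6 − 7.72×0.12 = -31 V < 0.2 V — the active assumption fails.
Re-solve with V_CE = 0.2 V. KCL at the emitter: V_E/R_E = (V_BB−0.7−V_E)/R_B + (V_CC−0.2−V_E)/R_C, giving V_E = 0.273 V.
I_C = (V_CC − 0.2 − V_E)/R_C = (12.8 − 0.273)/5.6 = 2.24 mA.
Check: I_B = (11.3 − 0.273)/270 = 0.0408 mA, and β·I_B = 8.17 mA > I_C, confirming saturation.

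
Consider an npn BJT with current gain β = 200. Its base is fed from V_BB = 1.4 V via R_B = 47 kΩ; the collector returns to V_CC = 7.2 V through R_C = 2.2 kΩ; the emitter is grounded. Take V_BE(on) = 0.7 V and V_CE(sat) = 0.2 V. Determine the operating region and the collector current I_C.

active; I_C ≈ 3 mA

Assume active. Base-emitter loop: I_B = (V_BB − V_BE)/R_B = (1.4 − 0.7)/47 = 0.0149 mA.
I_C = β·I_B = 200×0.0149 = 2.98 mA.
V_CE = V_CC − I_C·R_C = 7.2 − 2.98×2.2 = 0.647 V > V_CE(sat), so the active-region assumption holds.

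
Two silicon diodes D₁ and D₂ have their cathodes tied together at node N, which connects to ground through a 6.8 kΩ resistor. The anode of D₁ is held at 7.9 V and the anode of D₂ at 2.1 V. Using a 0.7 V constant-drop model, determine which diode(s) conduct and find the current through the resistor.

Assume both conduct. Then node N would need to be at both 7.9−0.7 = 7.2 V and 2.1−0.7 = 1.4 V, which is impossible.
Assume only D₁ conducts: V_N = 7.9 − 0.7 = 7.2 V, so I_R = 7.2/6.8 = 1.06 mA.
Check D₂: its anode-to-cathode voltage is 2.1 − 7.2 = -5.1 V < 0.7 V, so it is off. The assumption is consistent.

Only D₁ conducts; I_R ≈ 1.1 mA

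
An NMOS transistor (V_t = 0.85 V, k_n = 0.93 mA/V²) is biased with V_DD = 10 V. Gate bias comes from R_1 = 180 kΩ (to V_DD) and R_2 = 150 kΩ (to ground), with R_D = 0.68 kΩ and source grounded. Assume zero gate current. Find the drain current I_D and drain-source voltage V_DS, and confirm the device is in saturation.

I_D ≈ 6.4 mA, V_DS ≈ 5.7 V

V_G = V_DD·R_2/(R_1+R_2) = 10×150/330 = 4.55 V. With the source grounded, V_GS = V_G = 4.55 V.
Assume saturation: I_D = (k_n/2)(V_GS − V_t)² = (0.93/2)×(4.55 − 0.85)² = 0.465×3.7² = 6.35 mA.
V_DS = V_DD − I_D·R_D = 10 − 6.35×0.68 = 5.68 V.
Saturation requires V_DS ≥ V_GS − V_t = 3.7 V; 5.68 ≥ 3.7 ✓.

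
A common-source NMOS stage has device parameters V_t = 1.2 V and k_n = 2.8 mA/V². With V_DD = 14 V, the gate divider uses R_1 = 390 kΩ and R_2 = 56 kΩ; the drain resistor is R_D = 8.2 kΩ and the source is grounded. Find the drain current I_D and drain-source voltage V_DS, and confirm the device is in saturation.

I_D ≈ 0.44 mA, V_DS ≈ 10 V

V_G = V_DD·R_2/(R_1+R_2) = 14×56/446 = 1.76 V. With the source grounded, V_GS = V_G = 1.76 V.
Assume saturation: I_D = (k_n/2)(V_GS − V_t)² = (2.8/2)×(1.76 − 1.2)² = 1.4×0.558² = 0.436 mA.
V_DS = V_DD − I_D·R_D = 14 − 0.436×8.2 = 10.4 V.
Saturation requires V_DS ≥ V_GS − V_t = 0.558 V; 10.4 ≥ 0.558 ✓.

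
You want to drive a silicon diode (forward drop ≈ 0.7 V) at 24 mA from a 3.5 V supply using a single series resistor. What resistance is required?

The resistor drops V_S − V_D = 3.5 − 0.7 = 2.8 V at 24 mA.
R = 2.8 V / 24 mA = 0.117 kΩ.

R ≈ 0.12 kΩ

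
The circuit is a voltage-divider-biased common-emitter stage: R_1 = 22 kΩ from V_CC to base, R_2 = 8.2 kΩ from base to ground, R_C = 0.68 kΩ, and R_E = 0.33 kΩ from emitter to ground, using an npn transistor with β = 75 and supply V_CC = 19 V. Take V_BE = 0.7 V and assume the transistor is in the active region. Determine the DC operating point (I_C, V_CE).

I_C ≈ 11 mA, V_CE ≈ 8.1 V

Thevenize the base divider: V_Th = V_CC·R_2/(R_1+R_2) = 19×8.2/30.2 = 5.16 V, R_Th = R_1‖R_2 = 5.97 kΩ.
Base-emitter loop: V_Th = I_B·R_Th + V_BE + (β+1)I_B·R_E, so I_B = (5.16 − 0.7) / (5.97 + 76×0.33) = 0.144 mA.
I_C = β·I_B = 75×0.144 = 10.8 mA, and I_E = (β+1)I_B = 10.9 mA.
V_CE = V_CC − I_C·R_C − I_E·R_E = 19 − 10.8×0.68 − 10.9×0.33 = 8.08 V.
V_CE = 8.08 V > 0.2 V confirms active-region operation.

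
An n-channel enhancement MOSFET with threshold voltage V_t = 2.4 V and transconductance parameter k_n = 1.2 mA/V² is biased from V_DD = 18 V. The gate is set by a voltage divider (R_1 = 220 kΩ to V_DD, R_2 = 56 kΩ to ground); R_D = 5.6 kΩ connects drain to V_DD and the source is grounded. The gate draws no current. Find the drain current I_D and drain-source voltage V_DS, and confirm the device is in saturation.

I_D ≈ 0.94 mA, V_DS ≈ 13 V

V_G = V_DD·R_2/(R_1+R_2) = 18×56/276 = 3.65 V. With the source grounded, V_GS = V_G = 3.65 V.
Assume saturation: I_D = (k_n/2)(V_GS − V_t)² = (1.2/2)×(3.65 − 2.4)² = 0.6×1.25² = 0.941 mA.
V_DS = V_DD − I_D·R_D = 18 − 0.941×5.6 = 12.7 V.
Saturation requires V_DS ≥ V_GS − V_t = 1.25 V; 12.7 ≥ 1.25 ✓.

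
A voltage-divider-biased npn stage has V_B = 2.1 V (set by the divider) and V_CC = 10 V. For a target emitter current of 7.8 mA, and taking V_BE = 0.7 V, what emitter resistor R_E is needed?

V_E = V_B − V_BE = 2.1 − 0.7 = 1.4 V.
R_E = V_E / I_E = 1.4 / 7.8 = 0.179 kΩ.

R_E ≈ 0.18 kΩ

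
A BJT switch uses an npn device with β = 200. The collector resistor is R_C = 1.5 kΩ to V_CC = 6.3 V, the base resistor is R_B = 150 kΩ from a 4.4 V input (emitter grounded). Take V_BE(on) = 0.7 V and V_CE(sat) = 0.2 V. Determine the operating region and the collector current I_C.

saturation; I_C ≈ 4.1 mA

Assume active: I_B = (4.4 − 0.7)/150 = 0.0247 mA, giving I_C = β·I_B = 4.93 mA.
But then V_CE = 6.3 − 4.93×1.5 = -1.1 V < V_CE(sat) = 0.2 V — impossible in the active region.
So the transistor is saturated. With V_CE = 0.2 V, I_C = (V_CC − 0.2)/R_C = 6.1/1.5 = 4.07 mA.
Check: β·I_B = 4.93 mA > I_C = 4.07 mA, confirming saturation.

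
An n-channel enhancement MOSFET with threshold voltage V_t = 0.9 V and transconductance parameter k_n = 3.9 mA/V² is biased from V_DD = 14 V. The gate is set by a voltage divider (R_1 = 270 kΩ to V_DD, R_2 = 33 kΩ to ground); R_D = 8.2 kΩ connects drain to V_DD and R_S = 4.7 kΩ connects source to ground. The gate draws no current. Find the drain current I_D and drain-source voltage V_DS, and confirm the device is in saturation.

V_G = V_DD·R_2/(R_1+R_2) = 14×33/303 = 1.52 V.
Assume saturation: I_D = (k_n/2)(V_GS − V_t)² with V_GS = V_G − I_D·R_S = 1.52 − 4.7·I_D.
Substituting gives 43.1·I_D² − 12.5·I_D + 0.761 = 0, with roots I_D = 0.0878 or 0.201 mA.
The root I_D = 0.201 mA gives V_GS = 0.579 V ≤ V_t, so take I_D = 0.0878 mA.
Then V_GS = 1.11 V and V_DS = V_DD − I_D(R_D+R_S) = 14 − 0.0878×12.9 = 12.9 V.
Saturation requires V_DS ≥ V_GS − V_t = 0.212 V; 12.9 ≥ 0.212 ✓.

I_D ≈ 0.088 mA, V_DS ≈ 13 V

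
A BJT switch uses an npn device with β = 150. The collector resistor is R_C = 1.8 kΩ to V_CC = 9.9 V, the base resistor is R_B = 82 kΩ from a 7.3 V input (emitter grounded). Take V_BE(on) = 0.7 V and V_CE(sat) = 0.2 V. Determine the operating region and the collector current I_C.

Assume active: I_B = (7.3 − 0.7)/82 = 0.0805 mA, giving I_C = β·I_B = 12.1 mA.
But then V_CE = 9.9 − 12.1×1.8 = -11.8 V < V_CE(sat) = 0.2 V — impossible in the active region.
So the transistor is saturated. With V_CE = 0.2 V, I_C = (V_CC − 0.2)/R_C = 9.7/1.8 = 5.39 mA.
Check: β·I_B = 12.1 mA > I_C = 5.39 mA, confirming saturation.

saturation; I_C ≈ 5.4 mA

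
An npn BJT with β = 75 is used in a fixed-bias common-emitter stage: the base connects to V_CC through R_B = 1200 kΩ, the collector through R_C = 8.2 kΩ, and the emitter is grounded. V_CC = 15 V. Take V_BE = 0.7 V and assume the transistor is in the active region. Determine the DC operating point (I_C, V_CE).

Base loop: V_CC = I_B·R_B + V_BE, so I_B = (15 − 0.7)/1200 kΩ = 0.0119 mA.
In the active region I_C = β·I_B = 75 × 0.0119 = 0.894 mA.
Collector loop: V_CE = V_CC − I_C·R_C = 15 − 0.894×8.2 = 7.67 V.
Since V_CE = 7.67 V > V_CE(sat) ≈ 0.2 V, the transistor is in the active region as assumed.

I_C ≈ 0.89 mA, V_CE ≈ 7.7 V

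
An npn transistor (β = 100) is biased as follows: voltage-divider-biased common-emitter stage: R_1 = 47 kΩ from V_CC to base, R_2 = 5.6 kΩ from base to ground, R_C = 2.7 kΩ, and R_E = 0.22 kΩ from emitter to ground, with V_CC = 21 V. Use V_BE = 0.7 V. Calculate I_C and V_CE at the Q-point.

I_C ≈ 5.6 mA, V_CE ≈ 4.5 V

Thevenize the base divider: V_Th = V_CC·R_2/(R_1+R_2) = 21×5.6/52.6 = 2.24 V, R_Th = R_1‖R_2 = 5 kΩ.
Base-emitter loop: V_Th = I_B·R_Th + V_BE + (β+1)I_B·R_E, so I_B = (2.24 − 0.7) / (5 + 101×0.22) = 0.0564 mA.
I_C = β·I_B = 100×0.0564 = 5.64 mA, and I_E = (β+1)I_B = 5.7 mA.
V_CE = V_CC − I_C·R_C − I_E·R_E = 21 − 5.64×2.7 − 5.7×0.22 = 4.52 V.
V_CE = 4.52 V > 0.2 V confirms active-region operation.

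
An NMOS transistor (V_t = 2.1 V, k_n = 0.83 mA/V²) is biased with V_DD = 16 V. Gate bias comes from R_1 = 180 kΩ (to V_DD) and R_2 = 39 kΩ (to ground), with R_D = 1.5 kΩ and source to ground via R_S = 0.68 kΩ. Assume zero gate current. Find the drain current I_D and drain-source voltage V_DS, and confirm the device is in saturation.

V_G = V_DD·R_2/(R_1+R_2) = 16×39/219 = 2.85 V.
Assume saturation: I_D = (k_n/2)(V_GS − V_t)² with V_GS = V_G − I_D·R_S = 2.85 − 0.68·I_D.
Substituting gives 0.192·I_D² − 1.42·I_D + 0.233 = 0, with roots I_D = 0.168 or 7.25 mA.
The root I_D = 7.25 mA gives V_GS = -2.08 V ≤ V_t, so take I_D = 0.168 mA.
Then V_GS = 2.74 V and V_DS = V_DD − I_D(R_D+R_S) = 16 − 0.168×2.18 = 15.6 V.
Saturation requires V_DS ≥ V_GS − V_t = 0.635 V; 15.6 ≥ 0.635 ✓.

I_D ≈ 0.17 mA, V_DS ≈ 16 V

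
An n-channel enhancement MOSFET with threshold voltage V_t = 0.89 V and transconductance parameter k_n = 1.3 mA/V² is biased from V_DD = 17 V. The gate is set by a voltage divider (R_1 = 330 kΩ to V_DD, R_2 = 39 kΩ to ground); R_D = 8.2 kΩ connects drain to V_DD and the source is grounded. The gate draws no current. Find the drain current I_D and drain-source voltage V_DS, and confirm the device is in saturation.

I_D ≈ 0.53 mA, V_DS ≈ 13 V

V_G = V_DD·R_2/(R_1+R_2) = 17×39/369 = 1.8 V. With the source grounded, V_GS = V_G = 1.8 V.
Assume saturation: I_D = (k_n/2)(V_GS − V_t)² = (1.3/2)×(1.8 − 0.89)² = 0.65×0.907² = 0.534 mA.
V_DS = V_DD − I_D·R_D = 17 − 0.534×8.2 = 12.6 V.
Saturation requires V_DS ≥ V_GS − V_t = 0.907 V; 12.6 ≥ 0.907 ✓.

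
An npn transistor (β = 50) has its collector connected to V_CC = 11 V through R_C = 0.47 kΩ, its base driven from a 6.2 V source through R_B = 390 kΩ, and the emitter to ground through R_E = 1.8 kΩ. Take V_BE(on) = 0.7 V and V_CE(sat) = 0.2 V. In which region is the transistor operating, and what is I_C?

Assume active. Base-emitter loop: I_B = (V_BB − V_BE)/(R_B + (β+1)R_E) = (6.2 − 0.7)/(390 + 51×1.8) = 0.0114 mA.
I_C = β·I_B = 50×0.0114 = 0.571 mA.
V_CE = V_CC − I_C·R_C − I_E·R_E = 11 − 0.571×0.47 − 0.582×1.8 = 9.68 V > V_CE(sat), so the active-region assumption holds.

active; I_C ≈ 0.57 mA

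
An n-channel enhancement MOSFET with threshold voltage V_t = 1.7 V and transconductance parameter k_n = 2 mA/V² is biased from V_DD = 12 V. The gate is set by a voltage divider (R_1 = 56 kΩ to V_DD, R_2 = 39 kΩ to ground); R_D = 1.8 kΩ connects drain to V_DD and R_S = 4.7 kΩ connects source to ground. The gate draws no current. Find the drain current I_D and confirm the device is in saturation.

I_D ≈ 0.53 mA

V_G = V_DD·R_2/(R_1+R_2) = 12×39/95 = 4.93 V.
Assume saturation: I_D = (k_n/2)(V_GS − V_t)² with V_GS = V_G − I_D·R_S = 4.93 − 4.7·I_D.
Substituting gives 22.1·I_D² − 31.3·I_D + 10.4 = 0, with roots I_D = 0.531 or 0.887 mA.
The root I_D = 0.887 mA gives V_GS = 0.758 V ≤ V_t, so take I_D = 0.531 mA.
Then V_GS = 2.43 V and V_DS = V_DD − I_D(R_D+R_S) = 12 − 0.531×6.5 = 8.55 V.
Saturation requires V_DS ≥ V_GS − V_t = 0.729 V; 8.55 ≥ 0.729 ✓.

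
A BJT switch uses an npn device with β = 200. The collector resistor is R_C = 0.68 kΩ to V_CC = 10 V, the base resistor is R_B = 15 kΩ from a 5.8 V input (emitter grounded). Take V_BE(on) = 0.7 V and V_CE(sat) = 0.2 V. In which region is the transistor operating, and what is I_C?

saturation; I_C ≈ 14 mA

Assume active: I_B = (5.8 − 0.7)/15 = 0.34 mA, giving I_C = β·I_B = 68 mA.
But then V_CE = 10 − 68×0.68 = -36.2 V < V_CE(sat) = 0.2 V — impossible in the active region.
So the transistor is saturated. With V_CE = 0.2 V, I_C = (V_CC − 0.2)/R_C = 9.8/0.68 = 14.4 mA.
Check: β·I_B = 68 mA > I_C = 14.4 mA, confirming saturation.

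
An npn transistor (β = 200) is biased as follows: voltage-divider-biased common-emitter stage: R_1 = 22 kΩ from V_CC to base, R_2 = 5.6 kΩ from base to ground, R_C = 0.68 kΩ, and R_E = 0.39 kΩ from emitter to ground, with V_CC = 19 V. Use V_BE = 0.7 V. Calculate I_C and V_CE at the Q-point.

Thevenize the base divider: V_Th = V_CC·R_2/(R_1+R_2) = 19×5.6/27.6 = 3.86 V, R_Th = R_1‖R_2 = 4.46 kΩ.
Base-emitter loop: V_Th = I_B·R_Th + V_BE + (β+1)I_B·R_E, so I_B = (3.86 − 0.7) / (4.46 + 201×0.39) = 0.0381 mA.
I_C = β·I_B = 200×0.0381 = 7.62 mA, and I_E = (β+1)I_B = 7.65 mA.
V_CE = V_CC − I_C·R_C − I_E·R_E = 19 − 7.62×0.68 − 7.65×0.39 = 10.8 V.
V_CE = 10.8 V > 0.2 V confirms active-region operation.

I_C ≈ 7.6 mA, V_CE ≈ 11 V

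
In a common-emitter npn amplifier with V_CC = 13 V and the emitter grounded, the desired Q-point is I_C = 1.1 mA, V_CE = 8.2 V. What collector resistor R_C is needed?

R_C ≈ 4.4 kΩ

Collector loop: V_CC = I_C·R_C + V_CE.
R_C = (V_CC − V_CE)/I_C = (13 − 8.2)/1.1 = 4.36 kΩ.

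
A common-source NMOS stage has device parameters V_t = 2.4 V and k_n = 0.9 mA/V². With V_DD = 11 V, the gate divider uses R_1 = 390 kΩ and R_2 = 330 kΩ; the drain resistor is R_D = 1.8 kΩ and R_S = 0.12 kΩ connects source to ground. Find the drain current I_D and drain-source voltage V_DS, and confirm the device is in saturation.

I_D ≈ 2.5 mA, V_DS ≈ 6.2 V

V_G = V_DD·R_2/(R_1+R_2) = 11×330/720 = 5.04 V.
Assume saturation: I_D = (k_n/2)(V_GS − V_t)² with V_GS = V_G − I_D·R_S = 5.04 − 0.12·I_D.
Substituting gives 0.00648·I_D² − 1.29·I_D + 3.14 = 0, with roots I_D = 2.47 or 196 mA.
The root I_D = 196 mA gives V_GS = -18.5 V ≤ V_t, so take I_D = 2.47 mA.
Then V_GS = 4.74 V and V_DS = V_DD − I_D(R_D+R_S) = 11 − 2.47×1.92 = 6.25 V.
Saturation requires V_DS ≥ V_GS − V_t = 2.34 V; 6.25 ≥ 2.34 ✓.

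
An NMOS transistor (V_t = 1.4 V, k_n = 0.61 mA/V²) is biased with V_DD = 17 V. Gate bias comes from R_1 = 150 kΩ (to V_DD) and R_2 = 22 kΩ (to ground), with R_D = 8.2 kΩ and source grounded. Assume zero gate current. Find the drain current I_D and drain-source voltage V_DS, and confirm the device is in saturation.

V_G = V_DD·R_2/(R_1+R_2) = 17×22/172 = 2.17 V. With the source grounded, V_GS = V_G = 2.17 V.
Assume saturation: I_D = (k_n/2)(V_GS − V_t)² = (0.61/2)×(2.17 − 1.4)² = 0.305×0.774² = 0.183 mA.
V_DS = V_DD − I_D·R_D = 17 − 0.183×8.2 = 15.5 V.
Saturation requires V_DS ≥ V_GS − V_t = 0.774 V; 15.5 ≥ 0.774 ✓.

I_D ≈ 0.18 mA, V_DS ≈ 16 V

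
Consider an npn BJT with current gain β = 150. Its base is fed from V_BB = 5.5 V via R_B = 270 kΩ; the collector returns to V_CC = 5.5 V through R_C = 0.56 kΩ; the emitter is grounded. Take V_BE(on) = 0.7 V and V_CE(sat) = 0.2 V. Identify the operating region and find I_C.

active; I_C ≈ 2.7 mA

Assume active. Base-emitter loop: I_B = (V_BB − V_BE)/R_B = (5.5 − 0.7)/270 = 0.0178 mA.
I_C = β·I_B = 150×0.0178 = 2.67 mA.
V_CE = V_CC − I_C·R_C = 5.5 − 2.67×0.56 = 4.01 V > V_CE(sat), so the active-region assumption holds.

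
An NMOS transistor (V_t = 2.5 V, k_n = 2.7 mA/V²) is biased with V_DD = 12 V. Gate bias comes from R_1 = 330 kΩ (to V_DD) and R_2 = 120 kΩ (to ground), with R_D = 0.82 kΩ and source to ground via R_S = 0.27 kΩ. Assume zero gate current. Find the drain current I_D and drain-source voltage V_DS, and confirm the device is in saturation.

V_G = V_DD·R_2/(R_1+R_2) = 12×120/450 = 3.2 V.
Assume saturation: I_D = (k_n/2)(V_GS − V_t)² with V_GS = V_G − I_D·R_S = 3.2 − 0.27·I_D.
Substituting gives 0.0984·I_D² − 1.51·I_D + 0.662 = 0, with roots I_D = 0.451 or 14.9 mA.
The root I_D = 14.9 mA gives V_GS = -0.822 V ≤ V_t, so take I_D = 0.451 mA.
Then V_GS = 3.08 V and V_DS = V_DD − I_D(R_D+R_S) = 12 − 0.451×1.09 = 11.5 V.
Saturation requires V_DS ≥ V_GS − V_t = 0.578 V; 11.5 ≥ 0.578 ✓.

I_D ≈ 0.45 mA, V_DS ≈ 12 V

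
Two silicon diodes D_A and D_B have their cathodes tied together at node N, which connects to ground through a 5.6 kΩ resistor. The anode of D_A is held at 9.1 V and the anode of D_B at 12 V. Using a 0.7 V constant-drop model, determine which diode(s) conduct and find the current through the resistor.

Only D_B conducts; I_R ≈ 2 mA

Assume both conduct. Then node N would need to be at both 9.1−0.7 = 8.4 V and 12−0.7 = 11.3 V, which is impossible.
Assume only D_B conducts: V_N = 12 − 0.7 = 11.3 V, so I_R = 11.3/5.6 = 2.02 mA.
Check D_A: its anode-to-cathode voltage is 9.1 − 11.3 = -2.2 V < 0.7 V, so it is off. The assumption is consistent.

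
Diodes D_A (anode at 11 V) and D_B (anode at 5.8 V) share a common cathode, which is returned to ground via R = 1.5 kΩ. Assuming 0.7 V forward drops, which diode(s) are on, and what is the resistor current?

Assume both conduct. Then node N would need to be at both 11−0.7 = 10.3 V and 5.8−0.7 = 5.1 V, which is impossible.
Assume only D_A conducts: V_N = 11 − 0.7 = 10.3 V, so I_R = 10.3/1.5 = 6.87 mA.
Check D_B: its anode-to-cathode voltage is 5.8 − 10.3 = -4.5 V < 0.7 V, so it is off. The assumption is consistent.

Only D_A conducts; I_R ≈ 6.9 mA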